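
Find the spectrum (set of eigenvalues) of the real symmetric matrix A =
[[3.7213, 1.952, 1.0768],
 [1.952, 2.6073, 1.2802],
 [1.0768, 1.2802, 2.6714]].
sigma(A) ≈ {1, 2, 6}

A is real symmetric, so its spectrum consists of real eigenvalues. Expanding the characteristic polynomial of the displayed matrix gives
  det(λ I - A) = p(λ) = λ^3 + (-9)λ^2 + (20)λ + (-12).
Solving p(λ) = 0 yields eigenvalues ≈ 1, 2, 6. (A is shown rounded to 4 decimals, so these recover the underlying integer eigenvalues to within that precision.)
Verification: the trace of A = 9 equals the sum of eigenvalues 9, and det(A) ≈ 12.0002 matches the eigenvalue product 12.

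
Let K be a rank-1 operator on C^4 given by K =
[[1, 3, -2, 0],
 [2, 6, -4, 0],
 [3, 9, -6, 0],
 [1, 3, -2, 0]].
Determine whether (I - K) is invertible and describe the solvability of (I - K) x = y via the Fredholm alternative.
(I - K) is singular (det(I - K) = 0, i.e. 1 ∈ sigma(K)). (I - K) x = y is solvable iff y ⊥ ker((I - K)^*) = span{(1, 3, -2, 0)}, i.e. iff y_1 + 3y_2 - 2y_3 = 0. When solvable, the solutions are x = y + c·(1, 2, 3, 1), c arbitrary (ker(I - K) = span{(1, 2, 3, 1)}, dimension 1).

K has rank 1, so it is an outer product K = u v^T: every row of K is a multiple of one row vector. Reading off the entries, u = (1, 2, 3, 1) and v = (1, 3, -2, 0) (row i of K equals u_i·v^T). A rank-one matrix u v^T satisfies K u = u (v·u) and kills the (3)-dimensional subspace v^⊥, so its characteristic polynomial is lambda^3 (lambda - v·u) with v·u = tr K = 1. Hence the eigenvalues of I - K are 1 (multiplicity 3) and 1 - (1) = 0, so det(I - K) = 0. (Direct check: I - K =
[[0, -3, 2, 0],
 [-2, -5, 4, 0],
 [-3, -9, 7, 0],
 [-1, -3, 2, 1]]
has determinant 0.) So 1 is an eigenvalue of K and (I - K) is not invertible. The finite-dimensional Fredholm alternative says: either (I - K) is invertible, or ker(I - K) ≠ {0} and then range(I - K) = ker((I - K)^*)^⊥, with dim ker(I - K) = dim ker((I - K)^*). We are in the second case, so we need both kernels. Kernel of I - K: (I - K) u = u - u (v·u) = u - u = 0, so ker(I - K) = span{u} = span{(1, 2, 3, 1)} (it is exactly 1-dimensional because rank(I - K) = 3). Kernel of the adjoint: K is real, so (I - K)^* = I - K^T = I - v u^T, and (I - v u^T) v = v - v (u·v) = 0; hence ker((I - K)^*) = span{v} = span{(1, 3, -2, 0)}. Therefore (I - K) x = y is solvable iff <y, v> = 0, i.e. iff y_1 + 3y_2 - 2y_3 = 0. When this holds, K y = u (v·y) = 0, so (I - K) y = y and x = y is a particular solution; the full solution set is the line x = y + c·u = y + c·(1, 2, 3, 1), c ∈ C.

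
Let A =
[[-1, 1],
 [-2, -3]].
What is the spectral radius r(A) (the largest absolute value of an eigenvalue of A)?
r(A) = sqrt(5) ≈ 2.2361

The eigenvalues of A are the roots of its characteristic polynomial. With M = A (coefficients from the trace and determinant):
  p(λ) = det(λ I - M) = λ^2 + 4λ + 5.
For λ^2 + 4λ + 5 the discriminant is -4. It is negative, so the roots are the complex-conjugate pair λ = -2 ± (sqrt(4)/2) i ≈ -2 ± 1i. For a conjugate pair the product of the roots equals the constant term, so |λ|^2 = 5 and |λ| = sqrt(5) ≈ 2.2361.
Thus the eigenvalues (to 4 decimals) are -2 ± 1i (modulus 2.2361). The spectral radius is the largest modulus: r(A) = sqrt(5) ≈ 2.2361. (Cross-check: r(A) ≤ ||A||_2 ≈ 3.618; equality holds whenever A is normal, though it can also hold for some non-normal A.)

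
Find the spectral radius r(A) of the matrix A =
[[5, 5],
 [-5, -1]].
r(A) = sqrt(20) ≈ 4.4721

The eigenvalues of A are the roots of its characteristic polynomial. With M = A (coefficients from the trace and determinant):
  p(λ) = det(λ I - M) = λ^2 - 4λ + 20.
For λ^2 - 4λ + 20 the discriminant is -64. It is negative, so the roots are the complex-conjugate pair λ = 2 ± (sqrt(64)/2) i ≈ 2 ± 4i. For a conjugate pair the product of the roots equals the constant term, so |λ|^2 = 20 and |λ| = sqrt(20) ≈ 4.4721.
Thus the eigenvalues (to 4 decimals) are 2 ± 4i (modulus 4.4721). The spectral radius is the largest modulus: r(A) = sqrt(20) ≈ 4.4721. (Cross-check: r(A) ≤ ||A||_2 ≈ 8.3852; equality holds whenever A is normal, though it can also hold for some non-normal A.)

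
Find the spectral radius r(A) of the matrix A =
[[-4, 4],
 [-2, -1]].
r(A) = sqrt(12) ≈ 3.4641

The eigenvalues of A are the roots of its characteristic polynomial. With M = A (coefficients from the trace and determinant):
  p(λ) = det(λ I - M) = λ^2 + 5λ + 12.
For λ^2 + 5λ + 12 the discriminant is -23. It is negative, so the roots are the complex-conjugate pair λ = -5/2 ± (sqrt(23)/2) i ≈ -2.5 ± 2.3979i. For a conjugate pair the product of the roots equals the constant term, so |λ|^2 = 12 and |λ| = sqrt(12) ≈ 3.4641.
Thus the eigenvalues (to 4 decimals) are -2.5 ± 2.3979i (modulus 3.4641). The spectral radius is the largest modulus: r(A) = sqrt(12) ≈ 3.4641. (Cross-check: r(A) ≤ ||A||_2 ≈ 5.7079; equality holds whenever A is normal, though it can also hold for some non-normal A.)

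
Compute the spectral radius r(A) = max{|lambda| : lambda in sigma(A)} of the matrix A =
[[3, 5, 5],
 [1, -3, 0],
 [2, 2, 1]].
r(A) ≈ 5.8563

The eigenvalues of A are the roots of its characteristic polynomial. With M = A (coefficients from the trace, the sum of principal 2x2 minors, and det A):
  p(λ) = det(λ I - M) = λ^3 - λ^2 - 24λ - 26.
No integer candidate from the rational root theorem (±divisors of 26) is a root, so the roots are irrational. The cubic discriminant is Δ = 26284 > 0, so there are three distinct real roots. p(-4) = -10 and p(-3) = 10 have opposite signs, so a root lies in (-4, -3); Newton's method refines it to λ ≈ -3.6349. p(-2) = 10 and p(-1) = -4 have opposite signs, so a root lies in (-2, -1); Newton's method refines it to λ ≈ -1.2214. p(5) = -46 and p(6) = 10 have opposite signs, so a root lies in (5, 6); Newton's method refines it to λ ≈ 5.8563. Check (Vieta): the three roots sum to 1, matching tr M = 1.
Thus the eigenvalues (to 4 decimals) are -3.6349 (modulus 3.6349); -1.2214 (modulus 1.2214); 5.8563 (modulus 5.8563). The spectral radius is the largest modulus: r(A) ≈ 5.8563. (Cross-check: r(A) ≤ ||A||_2 ≈ 8.3273; equality holds whenever A is normal, though it can also hold for some non-normal A.)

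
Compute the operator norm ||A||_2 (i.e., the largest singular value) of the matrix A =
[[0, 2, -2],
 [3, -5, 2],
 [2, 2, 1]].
||A||_2 = sqrt((46 + sqrt(1716))/2) ≈ 6.6115 (= sqrt(largest eigenvalue of A^T A))

||A||_2 = sigma_max(A) = sqrt(lambda_max(A^T A)). Form the symmetric matrix M = A^T A =
[[13, -11, 8],
 [-11, 33, -12],
 [8, -12, 9]].
Its characteristic polynomial (trace, sum of principal 2x2 minors, determinant of M give the coefficients) is
  p(λ) = det(λ I - M) = λ^3 - 55λ^2 + 514λ - 900.
By the rational root theorem any rational root is an integer divisor of 900. Testing λ = 9: p(9) = 729 - 4455 + 4626 - 900 = 0, so λ = 9 is a root. Dividing out (λ - 9) leaves p(λ) = (λ - 9)(λ^2 - 46λ + 100). For λ^2 - 46λ + 100 the discriminant is 1716. It is nonnegative but not a perfect square, so the roots are real and irrational: λ = (46 ± sqrt(1716))/2 ≈ 43.7123, 2.2877.
So the eigenvalues of A^T A are ≈ 2.2877, 9, 43.7123 (all ≥ 0, as they must be for A^T A). The largest is λ_max = (46 + sqrt(1716))/2 ≈ 43.7123, hence ||A||_2 = sqrt(λ_max) = sqrt((46 + sqrt(1716))/2) ≈ 6.6115.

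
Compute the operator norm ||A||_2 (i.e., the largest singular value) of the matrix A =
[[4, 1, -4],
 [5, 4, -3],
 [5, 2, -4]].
||A||_2 = sqrt((123 + sqrt(15109))/2) ≈ 11.0887 (= sqrt(largest eigenvalue of A^T A))

||A||_2 = sigma_max(A) = sqrt(lambda_max(A^T A)). Form the symmetric matrix M = A^T A =
[[66, 34, -51],
 [34, 21, -24],
 [-51, -24, 41]].
Its characteristic polynomial (trace, sum of principal 2x2 minors, determinant of M give the coefficients) is
  p(λ) = det(λ I - M) = λ^3 - 128λ^2 + 620λ - 25.
By the rational root theorem any rational root is an integer divisor of 25. Testing λ = 5: p(5) = 125 - 3200 + 3100 - 25 = 0, so λ = 5 is a root. Dividing out (λ - 5) leaves p(λ) = (λ - 5)(λ^2 - 123λ + 5). For λ^2 - 123λ + 5 the discriminant is 15109. It is nonnegative but not a perfect square, so the roots are real and irrational: λ = (123 ± sqrt(15109))/2 ≈ 122.9593, 0.0407.
So the eigenvalues of A^T A are ≈ 0.0407, 5, 122.9593 (all ≥ 0, as they must be for A^T A). The largest is λ_max = (123 + sqrt(15109))/2 ≈ 122.9593, hence ||A||_2 = sqrt(λ_max) = sqrt((123 + sqrt(15109))/2) ≈ 11.0887.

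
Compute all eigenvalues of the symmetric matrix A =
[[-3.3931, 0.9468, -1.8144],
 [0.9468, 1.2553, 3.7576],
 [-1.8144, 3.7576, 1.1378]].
sigma(A) ≈ {-5, -1, 5}

A is real symmetric, so its spectrum consists of real eigenvalues. Expanding the characteristic polynomial of the displayed matrix gives
  det(λ I - A) = p(λ) = λ^3 + (1)λ^2 + (-25)λ + (-25).
Solving p(λ) = 0 yields eigenvalues ≈ -5, -1, 5. (A is shown rounded to 4 decimals, so these recover the underlying integer eigenvalues to within that precision.)
Verification: the trace of A = -1 equals the sum of eigenvalues -1, and det(A) ≈ 25.0001 matches the eigenvalue product 25.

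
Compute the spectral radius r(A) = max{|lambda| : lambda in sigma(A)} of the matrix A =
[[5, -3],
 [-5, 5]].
r(A) = (10 + sqrt(60))/2 ≈ 8.873

The eigenvalues of A are the roots of its characteristic polynomial. With M = A (coefficients from the trace and determinant):
  p(λ) = det(λ I - M) = λ^2 - 10λ + 10.
For λ^2 - 10λ + 10 the discriminant is 60. It is nonnegative but not a perfect square, so the roots are real and irrational: λ = (10 ± sqrt(60))/2 ≈ 8.873, 1.127.
Thus the eigenvalues (to 4 decimals) are 8.873 (modulus 8.873); 1.127 (modulus 1.127). The spectral radius is the largest modulus: r(A) = (10 + sqrt(60))/2 ≈ 8.873. (Cross-check: r(A) ≤ ||A||_2 ≈ 9.099; equality holds whenever A is normal, though it can also hold for some non-normal A.)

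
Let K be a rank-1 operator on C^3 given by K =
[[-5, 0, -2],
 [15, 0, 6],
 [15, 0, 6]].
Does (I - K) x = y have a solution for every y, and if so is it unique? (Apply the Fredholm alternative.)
(I - K) is singular (det(I - K) = 0, i.e. 1 ∈ sigma(K)). (I - K) x = y is solvable iff y ⊥ ker((I - K)^*) = span{(-5, 0, -2)}, i.e. iff -5y_1 - 2y_3 = 0. When solvable, the solutions are x = y + c·(1, -3, -3), c arbitrary (ker(I - K) = span{(1, -3, -3)}, dimension 1).

K has rank 1, so it is an outer product K = u v^T: every row of K is a multiple of one row vector. Reading off the entries, u = (1, -3, -3) and v = (-5, 0, -2) (row i of K equals u_i·v^T). A rank-one matrix u v^T satisfies K u = u (v·u) and kills the (2)-dimensional subspace v^⊥, so its characteristic polynomial is lambda^2 (lambda - v·u) with v·u = tr K = 1. Hence the eigenvalues of I - K are 1 (multiplicity 2) and 1 - (1) = 0, so det(I - K) = 0. (Direct check: I - K =
[[6, 0, 2],
 [-15, 1, -6],
 [-15, 0, -5]]
has determinant 0.) So 1 is an eigenvalue of K and (I - K) is not invertible. The finite-dimensional Fredholm alternative says: either (I - K) is invertible, or ker(I - K) ≠ {0} and then range(I - K) = ker((I - K)^*)^⊥, with dim ker(I - K) = dim ker((I - K)^*). We are in the second case, so we need both kernels. Kernel of I - K: (I - K) u = u - u (v·u) = u - u = 0, so ker(I - K) = span{u} = span{(1, -3, -3)} (it is exactly 1-dimensional because rank(I - K) = 2). Kernel of the adjoint: K is real, so (I - K)^* = I - K^T = I - v u^T, and (I - v u^T) v = v - v (u·v) = 0; hence ker((I - K)^*) = span{v} = span{(-5, 0, -2)}. Therefore (I - K) x = y is solvable iff <y, v> = 0, i.e. iff -5y_1 - 2y_3 = 0. When this holds, K y = u (v·y) = 0, so (I - K) y = y and x = y is a particular solution; the full solution set is the line x = y + c·u = y + c·(1, -3, -3), c ∈ C.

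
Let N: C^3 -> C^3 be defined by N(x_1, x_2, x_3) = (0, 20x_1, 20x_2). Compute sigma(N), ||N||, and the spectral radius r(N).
sigma(N) = {0}; ||N|| = 20; r(N) = 0. (N is nilpotent with N^3 = 0.)

On C^3, N is a strictly lower-triangular matrix with 20 on the subdiagonal and zeros elsewhere, so its characteristic polynomial is lambda^3 and every eigenvalue is 0: sigma(N) = {0}. For the operator norm, N e_i = 20e_{i+1} for i = 1, ..., 2 and N e_3 = 0, so the singular values of N are 20 (with multiplicity 2) and 0; hence ||N|| = 20. The spectral radius r(N) = max|lambda| = 0. Note ||N|| > r(N) — characteristic of non-normal nilpotent operators. Indeed N^3 = 0.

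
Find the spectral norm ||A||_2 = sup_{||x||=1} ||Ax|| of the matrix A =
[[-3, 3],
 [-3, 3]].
||A||_2 = 6 (= sqrt(largest eigenvalue of A^T A))

||A||_2 = sigma_max(A) = sqrt(lambda_max(A^T A)). Form the symmetric matrix M = A^T A =
[[18, -18],
 [-18, 18]].
Its characteristic polynomial (trace, determinant of M give the coefficients) is
  p(λ) = det(λ I - M) = λ^2 - 36λ.
For λ^2 - 36λ the discriminant is 1296. It is a perfect square (36^2), so the roots are rational: λ = (36 ± 36)/2 = 36, 0.
So the eigenvalues of A^T A are ≈ 0, 36 (all ≥ 0, as they must be for A^T A). The largest is λ_max = 36, hence ||A||_2 = sqrt(λ_max) = 6.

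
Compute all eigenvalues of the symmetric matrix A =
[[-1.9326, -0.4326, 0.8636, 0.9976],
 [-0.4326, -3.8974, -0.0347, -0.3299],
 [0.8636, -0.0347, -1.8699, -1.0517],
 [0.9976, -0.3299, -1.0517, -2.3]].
sigma(A) ≈ {-4, -1} (-4 with multiplicity 2, -1 with multiplicity 2)

A is real symmetric, so its spectrum consists of real eigenvalues. Expanding the characteristic polynomial of the displayed matrix gives
  det(λ I - A) = p(λ) = λ^4 + (10)λ^3 + (33)λ^2 + (39.9978)λ + (15.9986).
Solving p(λ) = 0 yields eigenvalues ≈ -4, -4, -1, -1. (A is shown rounded to 4 decimals, so these recover the underlying integer eigenvalues to within that precision.)
Verification: the trace of A = -10 equals the sum of eigenvalues -10, and det(A) ≈ 15.9986 matches the eigenvalue product 16.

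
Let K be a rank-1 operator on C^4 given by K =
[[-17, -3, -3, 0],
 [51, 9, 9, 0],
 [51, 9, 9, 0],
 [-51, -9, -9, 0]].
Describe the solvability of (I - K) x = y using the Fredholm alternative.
(I - K) is singular (det(I - K) = 0, i.e. 1 ∈ sigma(K)). (I - K) x = y is solvable iff y ⊥ ker((I - K)^*) = span{(-17, -3, -3, 0)}, i.e. iff -17y_1 - 3y_2 - 3y_3 = 0. When solvable, the solutions are x = y + c·(1, -3, -3, 3), c arbitrary (ker(I - K) = span{(1, -3, -3, 3)}, dimension 1).

K has rank 1, so it is an outer product K = u v^T: every row of K is a multiple of one row vector. Reading off the entries, u = (1, -3, -3, 3) and v = (-17, -3, -3, 0) (row i of K equals u_i·v^T). A rank-one matrix u v^T satisfies K u = u (v·u) and kills the (3)-dimensional subspace v^⊥, so its characteristic polynomial is lambda^3 (lambda - v·u) with v·u = tr K = 1. Hence the eigenvalues of I - K are 1 (multiplicity 3) and 1 - (1) = 0, so det(I - K) = 0. (Direct check: I - K =
[[18, 3, 3, 0],
 [-51, -8, -9, 0],
 [-51, -9, -8, 0],
 [51, 9, 9, 1]]
has determinant 0.) So 1 is an eigenvalue of K and (I - K) is not invertible. The finite-dimensional Fredholm alternative says: either (I - K) is invertible, or ker(I - K) ≠ {0} and then range(I - K) = ker((I - K)^*)^⊥, with dim ker(I - K) = dim ker((I - K)^*). We are in the second case, so we need both kernels. Kernel of I - K: (I - K) u = u - u (v·u) = u - u = 0, so ker(I - K) = span{u} = span{(1, -3, -3, 3)} (it is exactly 1-dimensional because rank(I - K) = 3). Kernel of the adjoint: K is real, so (I - K)^* = I - K^T = I - v u^T, and (I - v u^T) v = v - v (u·v) = 0; hence ker((I - K)^*) = span{v} = span{(-17, -3, -3, 0)}. Therefore (I - K) x = y is solvable iff <y, v> = 0, i.e. iff -17y_1 - 3y_2 - 3y_3 = 0. When this holds, K y = u (v·y) = 0, so (I - K) y = y and x = y is a particular solution; the full solution set is the line x = y + c·u = y + c·(1, -3, -3, 3), c ∈ C.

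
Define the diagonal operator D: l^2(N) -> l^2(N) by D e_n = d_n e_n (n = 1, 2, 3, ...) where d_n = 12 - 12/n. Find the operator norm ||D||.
||D|| = 12

For a diagonal operator on l^2 with entries d_n, ||D|| = sup_n |d_n|. Here d_1 = 0, d_2 = 6, ..., and d_n = 12 - 12/n increases monotonically toward 12. All terms lie in [0, 12), so |d_n| = d_n and the supremum is the limit 12, which is not attained by any individual d_n. Hence ||D|| = 12.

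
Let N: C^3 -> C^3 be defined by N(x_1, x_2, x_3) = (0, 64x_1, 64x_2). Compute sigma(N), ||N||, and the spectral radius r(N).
sigma(N) = {0}; ||N|| = 64; r(N) = 0. (N is nilpotent with N^3 = 0.)

On C^3, N is a strictly lower-triangular matrix with 64 on the subdiagonal and zeros elsewhere, so its characteristic polynomial is lambda^3 and every eigenvalue is 0: sigma(N) = {0}. For the operator norm, N e_i = 64e_{i+1} for i = 1, ..., 2 and N e_3 = 0, so the singular values of N are 64 (with multiplicity 2) and 0; hence ||N|| = 64. The spectral radius r(N) = max|lambda| = 0. Note ||N|| > r(N) — characteristic of non-normal nilpotent operators. Indeed N^3 = 0.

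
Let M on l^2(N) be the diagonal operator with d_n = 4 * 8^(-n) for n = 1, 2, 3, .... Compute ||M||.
||M|| = 1/2 (attained at n = 1)

For M diagonal, ||M|| = sup_n |d_n|. The sequence d_n = 4 * 8^(-n) is positive and strictly decreasing (ratio 8^(-1) < 1), so the supremum is d_1 = 4/8 = 1/2. Hence ||M|| = 1/2.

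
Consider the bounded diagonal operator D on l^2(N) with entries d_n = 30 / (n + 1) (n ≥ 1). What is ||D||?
||D|| = 15 (attained at n = 1)

For D diagonal, ||D|| = sup_n |d_n| = sup_n 30/(n + 1). This is positive and strictly decreasing in n, so the supremum is attained at n = 1: d_1 = 30/(1 + 1) = 15. Hence ||D|| = 15.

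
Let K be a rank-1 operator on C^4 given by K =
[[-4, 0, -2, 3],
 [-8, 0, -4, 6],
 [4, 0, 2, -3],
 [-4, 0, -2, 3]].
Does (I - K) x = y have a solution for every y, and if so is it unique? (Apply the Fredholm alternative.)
(I - K) is singular (det(I - K) = 0, i.e. 1 ∈ sigma(K)). (I - K) x = y is solvable iff y ⊥ ker((I - K)^*) = span{(-4, 0, -2, 3)}, i.e. iff -4y_1 - 2y_3 + 3y_4 = 0. When solvable, the solutions are x = y + c·(1, 2, -1, 1), c arbitrary (ker(I - K) = span{(1, 2, -1, 1)}, dimension 1).

K has rank 1, so it is an outer product K = u v^T: every row of K is a multiple of one row vector. Reading off the entries, u = (1, 2, -1, 1) and v = (-4, 0, -2, 3) (row i of K equals u_i·v^T). A rank-one matrix u v^T satisfies K u = u (v·u) and kills the (3)-dimensional subspace v^⊥, so its characteristic polynomial is lambda^3 (lambda - v·u) with v·u = tr K = 1. Hence the eigenvalues of I - K are 1 (multiplicity 3) and 1 - (1) = 0, so det(I - K) = 0. (Direct check: I - K =
[[5, 0, 2, -3],
 [8, 1, 4, -6],
 [-4, 0, -1, 3],
 [4, 0, 2, -2]]
has determinant 0.) So 1 is an eigenvalue of K and (I - K) is not invertible. The finite-dimensional Fredholm alternative says: either (I - K) is invertible, or ker(I - K) ≠ {0} and then range(I - K) = ker((I - K)^*)^⊥, with dim ker(I - K) = dim ker((I - K)^*). We are in the second case, so we need both kernels. Kernel of I - K: (I - K) u = u - u (v·u) = u - u = 0, so ker(I - K) = span{u} = span{(1, 2, -1, 1)} (it is exactly 1-dimensional because rank(I - K) = 3). Kernel of the adjoint: K is real, so (I - K)^* = I - K^T = I - v u^T, and (I - v u^T) v = v - v (u·v) = 0; hence ker((I - K)^*) = span{v} = span{(-4, 0, -2, 3)}. Therefore (I - K) x = y is solvable iff <y, v> = 0, i.e. iff -4y_1 - 2y_3 + 3y_4 = 0. When this holds, K y = u (v·y) = 0, so (I - K) y = y and x = y is a particular solution; the full solution set is the line x = y + c·u = y + c·(1, 2, -1, 1), c ∈ C.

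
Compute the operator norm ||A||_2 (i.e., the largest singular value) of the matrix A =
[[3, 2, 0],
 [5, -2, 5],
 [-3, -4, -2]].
||A||_2 ≈ 8.2676 (= sqrt(largest eigenvalue of A^T A))

||A||_2 = sigma_max(A) = sqrt(lambda_max(A^T A)). Form the symmetric matrix M = A^T A =
[[43, 8, 31],
 [8, 24, -2],
 [31, -2, 29]].
Its characteristic polynomial (trace, sum of principal 2x2 minors, determinant of M give the coefficients) is
  p(λ) = det(λ I - M) = λ^3 - 96λ^2 + 1946λ - 3844.
No integer candidate from the rational root theorem (±divisors of 3844) is a root, so the roots are irrational. The cubic discriminant is Δ = 4346374576 > 0, so there are three distinct real roots. p(2) = -328 and p(3) = 1157 have opposite signs, so a root lies in (2, 3); Newton's method refines it to λ ≈ 2.2109. p(25) = 431 and p(26) = -568 have opposite signs, so a root lies in (25, 26); Newton's method refines it to λ ≈ 25.4362. p(68) = -988 and p(69) = 1883 have opposite signs, so a root lies in (68, 69); Newton's method refines it to λ ≈ 68.3528. Check (Vieta): the three roots sum to 96, matching tr M = 96.
So the eigenvalues of A^T A are ≈ 2.2109, 25.4362, 68.3528 (all ≥ 0, as they must be for A^T A). The largest is λ_max ≈ 68.3528, hence ||A||_2 = sqrt(λ_max) ≈ 8.2676.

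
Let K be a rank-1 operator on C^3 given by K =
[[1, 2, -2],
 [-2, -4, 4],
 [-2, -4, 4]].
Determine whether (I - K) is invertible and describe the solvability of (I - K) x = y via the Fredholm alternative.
(I - K) is singular (det(I - K) = 0, i.e. 1 ∈ sigma(K)). (I - K) x = y is solvable iff y ⊥ ker((I - K)^*) = span{(1, 2, -2)}, i.e. iff y_1 + 2y_2 - 2y_3 = 0. When solvable, the solutions are x = y + c·(1, -2, -2), c arbitrary (ker(I - K) = span{(1, -2, -2)}, dimension 1).

K has rank 1, so it is an outer product K = u v^T: every row of K is a multiple of one row vector. Reading off the entries, u = (1, -2, -2) and v = (1, 2, -2) (row i of K equals u_i·v^T). A rank-one matrix u v^T satisfies K u = u (v·u) and kills the (2)-dimensional subspace v^⊥, so its characteristic polynomial is lambda^2 (lambda - v·u) with v·u = tr K = 1. Hence the eigenvalues of I - K are 1 (multiplicity 2) and 1 - (1) = 0, so det(I - K) = 0. (Direct check: I - K =
[[0, -2, 2],
 [2, 5, -4],
 [2, 4, -3]]
has determinant 0.) So 1 is an eigenvalue of K and (I - K) is not invertible. The finite-dimensional Fredholm alternative says: either (I - K) is invertible, or ker(I - K) ≠ {0} and then range(I - K) = ker((I - K)^*)^⊥, with dim ker(I - K) = dim ker((I - K)^*). We are in the second case, so we need both kernels. Kernel of I - K: (I - K) u = u - u (v·u) = u - u = 0, so ker(I - K) = span{u} = span{(1, -2, -2)} (it is exactly 1-dimensional because rank(I - K) = 2). Kernel of the adjoint: K is real, so (I - K)^* = I - K^T = I - v u^T, and (I - v u^T) v = v - v (u·v) = 0; hence ker((I - K)^*) = span{v} = span{(1, 2, -2)}. Therefore (I - K) x = y is solvable iff <y, v> = 0, i.e. iff y_1 + 2y_2 - 2y_3 = 0. When this holds, K y = u (v·y) = 0, so (I - K) y = y and x = y is a particular solution; the full solution set is the line x = y + c·u = y + c·(1, -2, -2), c ∈ C.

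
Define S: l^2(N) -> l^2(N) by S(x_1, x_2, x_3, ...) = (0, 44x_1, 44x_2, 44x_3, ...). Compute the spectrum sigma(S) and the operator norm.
sigma(S) = closed disk {z in C : |z| ≤ 44}; ||S|| = 44

Note S = 44·U where U is the unit right shift (U x)_k = x_{k-1} (with x_0 := 0); so ||S|| = 44||U|| and sigma(S) = 44·sigma(U). ||S x||^2 = sum_{k≥1} |44x_k|^2 = 1936||x||^2, so ||S|| = 44 and sigma(S) ⊂ {|z| ≤ 44}. For any |lambda| < 44, the equation (S - lambda I) x = 0 forces x_1 = 0, then 44x_k = lambda x_{k+1} ⇒ x = 0, so S has no eigenvalues. But (S - lambda I) is not surjective for |lambda| < 44: solving (S - lambda I) x = e_1 would require x_n proportional to (lambda/44)^(-n), which is not in l^2. So every |lambda| < 44 lies in the residual spectrum. The boundary |lambda| = 44 is in the approximate point spectrum (the spectrum is closed). Hence sigma(S) is the closed disk of radius 44.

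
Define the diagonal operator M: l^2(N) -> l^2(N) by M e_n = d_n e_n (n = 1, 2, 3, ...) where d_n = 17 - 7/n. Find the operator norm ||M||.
||M|| = 17

For a diagonal operator on l^2 with entries d_n, ||M|| = sup_n |d_n|. Here d_1 = 10, d_2 = 27/2, ..., and d_n = 17 - 7/n increases monotonically toward 17. All terms lie in [10, 17), so |d_n| = d_n and the supremum is the limit 17, which is not attained by any individual d_n. Hence ||M|| = 17.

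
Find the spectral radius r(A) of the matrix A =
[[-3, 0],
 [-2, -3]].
r(A) = 3

The eigenvalues of A are the roots of its characteristic polynomial. With M = A (coefficients from the trace and determinant):
  p(λ) = det(λ I - M) = λ^2 + 6λ + 9.
For λ^2 + 6λ + 9 the discriminant is 0. It is a perfect square (0^2), so the roots are rational: λ = (-6 ± 0)/2 = -3, -3.
Thus the eigenvalues (to 4 decimals) are -3 (modulus 3). The spectral radius is the largest modulus: r(A) = 3. (Cross-check: r(A) ≤ ||A||_2 ≈ 4.1623; equality holds whenever A is normal, though it can also hold for some non-normal A.)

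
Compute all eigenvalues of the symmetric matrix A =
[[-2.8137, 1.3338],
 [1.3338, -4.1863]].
sigma(A) ≈ {-5, -2}

A is real symmetric, so its spectrum consists of real eigenvalues. Expanding the characteristic polynomial of the displayed matrix gives
  det(λ I - A) = p(λ) = λ^2 + (7)λ + (10).
Solving p(λ) = 0 yields eigenvalues ≈ -5, -2. (A is shown rounded to 4 decimals, so these recover the underlying integer eigenvalues to within that precision.)
Verification: the trace of A = -7 equals the sum of eigenvalues -7, and det(A) ≈ 10.0000 matches the eigenvalue product 10.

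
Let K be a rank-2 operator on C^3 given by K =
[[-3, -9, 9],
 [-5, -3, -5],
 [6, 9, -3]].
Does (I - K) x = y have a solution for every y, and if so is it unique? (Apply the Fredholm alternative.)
(I - K) is invertible (det(I - K) = -17 ≠ 0), so for every y in C^3 the equation (I - K) x = y has a unique solution.

K has rank 2 and factors as K = U V^T = u1 v1^T + u2 v2^T with u1 = (-3, -1, 3), v1 = (2, 3, -1), u2 = (3, -3, 0), v2 = (1, 0, 2) (multiplying out reproduces the displayed K). The nonzero eigenvalues of U V^T coincide with those of the 2 x 2 matrix G = V^T U = [[v1·u1, v1·u2], [v2·u1, v2·u2]] = [[-12, -3], [3, 3]], and by the Sylvester determinant identity det(I_3 - U V^T) = det(I_2 - V^T U) = det([[13, 3], [-3, -2]]) = (13)(-2) - (3)(-3) = -17. (Direct check: I - K =
[[4, 9, -9],
 [5, 4, 5],
 [-6, -9, 4]]
has determinant -17.) The finite-dimensional Fredholm alternative says: either (I - K) is invertible, or ker(I - K) ≠ {0} and then range(I - K) = ker((I - K)^*)^⊥, with dim ker(I - K) = dim ker((I - K)^*). Since det(I - K) ≠ 0, 1 is not an eigenvalue of K and ker(I - K) = {0}, so we are in the first case: for every y there is a unique x = (I - K)^(-1) y. (Explicitly, by the Woodbury identity, (I - U V^T)^(-1) = I + U (I_2 - G)^(-1) V^T.)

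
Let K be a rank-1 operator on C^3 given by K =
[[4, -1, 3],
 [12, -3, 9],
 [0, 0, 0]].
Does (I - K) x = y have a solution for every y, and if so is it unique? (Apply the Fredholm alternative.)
(I - K) is singular (det(I - K) = 0, i.e. 1 ∈ sigma(K)). (I - K) x = y is solvable iff y ⊥ ker((I - K)^*) = span{(4, -1, 3)}, i.e. iff 4y_1 - y_2 + 3y_3 = 0. When solvable, the solutions are x = y + c·(1, 3, 0), c arbitrary (ker(I - K) = span{(1, 3, 0)}, dimension 1).

K has rank 1, so it is an outer product K = u v^T: every row of K is a multiple of one row vector. Reading off the entries, u = (1, 3, 0) and v = (4, -1, 3) (row i of K equals u_i·v^T). A rank-one matrix u v^T satisfies K u = u (v·u) and kills the (2)-dimensional subspace v^⊥, so its characteristic polynomial is lambda^2 (lambda - v·u) with v·u = tr K = 1. Hence the eigenvalues of I - K are 1 (multiplicity 2) and 1 - (1) = 0, so det(I - K) = 0. (Direct check: I - K =
[[-3, 1, -3],
 [-12, 4, -9],
 [0, 0, 1]]
has determinant 0.) So 1 is an eigenvalue of K and (I - K) is not invertible. The finite-dimensional Fredholm alternative says: either (I - K) is invertible, or ker(I - K) ≠ {0} and then range(I - K) = ker((I - K)^*)^⊥, with dim ker(I - K) = dim ker((I - K)^*). We are in the second case, so we need both kernels. Kernel of I - K: (I - K) u = u - u (v·u) = u - u = 0, so ker(I - K) = span{u} = span{(1, 3, 0)} (it is exactly 1-dimensional because rank(I - K) = 2). Kernel of the adjoint: K is real, so (I - K)^* = I - K^T = I - v u^T, and (I - v u^T) v = v - v (u·v) = 0; hence ker((I - K)^*) = span{v} = span{(4, -1, 3)}. Therefore (I - K) x = y is solvable iff <y, v> = 0, i.e. iff 4y_1 - y_2 + 3y_3 = 0. When this holds, K y = u (v·y) = 0, so (I - K) y = y and x = y is a particular solution; the full solution set is the line x = y + c·u = y + c·(1, 3, 0), c ∈ C.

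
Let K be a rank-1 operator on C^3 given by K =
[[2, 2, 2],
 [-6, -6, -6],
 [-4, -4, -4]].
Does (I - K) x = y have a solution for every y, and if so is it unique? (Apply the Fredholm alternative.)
(I - K) is invertible (det(I - K) = 9 ≠ 0), so for every y in C^3 the equation (I - K) x = y has a unique solution.

K has rank 1, so it is an outer product K = u v^T: every row of K is a multiple of one row vector. Reading off the entries, u = (-1, 3, 2) and v = (-2, -2, -2) (row i of K equals u_i·v^T). A rank-one matrix u v^T satisfies K u = u (v·u) and kills the (2)-dimensional subspace v^⊥, so its characteristic polynomial is lambda^2 (lambda - v·u) with v·u = tr K = -8. Hence the eigenvalues of I - K are 1 (multiplicity 2) and 1 - (-8) = 9, so det(I - K) = 9. (Direct check: I - K =
[[-1, -2, -2],
 [6, 7, 6],
 [4, 4, 5]]
has determinant 9.) The finite-dimensional Fredholm alternative says: either (I - K) is invertible, or ker(I - K) ≠ {0} and then range(I - K) = ker((I - K)^*)^⊥, with dim ker(I - K) = dim ker((I - K)^*). Since det(I - K) ≠ 0, 1 is not an eigenvalue of K and ker(I - K) = {0}, so we are in the first case: for every y there is a unique x = (I - K)^(-1) y. Explicitly, by the Sherman–Morrison formula, (I - u v^T)^(-1) = I + u v^T/(1 - v·u), i.e. (I - K)^(-1) = I + K/(9).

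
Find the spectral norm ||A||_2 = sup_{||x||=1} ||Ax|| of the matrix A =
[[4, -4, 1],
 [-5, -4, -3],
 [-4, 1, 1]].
||A||_2 ≈ 7.8549 (= sqrt(largest eigenvalue of A^T A))

||A||_2 = sigma_max(A) = sqrt(lambda_max(A^T A)). Form the symmetric matrix M = A^T A =
[[57, 0, 15],
 [0, 33, 9],
 [15, 9, 11]].
Its characteristic polynomial (trace, sum of principal 2x2 minors, determinant of M give the coefficients) is
  p(λ) = det(λ I - M) = λ^3 - 101λ^2 + 2565λ - 8649.
No integer candidate from the rational root theorem (±divisors of 8649) is a root, so the roots are irrational. The cubic discriminant is Δ = 2279549232 > 0, so there are three distinct real roots. p(3) = -1836 and p(4) = 59 have opposite signs, so a root lies in (3, 4); Newton's method refines it to λ ≈ 3.9674. p(35) = 276 and p(36) = -549 have opposite signs, so a root lies in (35, 36); Newton's method refines it to λ ≈ 35.3331. p(61) = -1024 and p(62) = 465 have opposite signs, so a root lies in (61, 62); Newton's method refines it to λ ≈ 61.6995. Check (Vieta): the three roots sum to 101, matching tr M = 101.
So the eigenvalues of A^T A are ≈ 3.9674, 35.3331, 61.6995 (all ≥ 0, as they must be for A^T A). The largest is λ_max ≈ 61.6995, hence ||A||_2 = sqrt(λ_max) ≈ 7.8549.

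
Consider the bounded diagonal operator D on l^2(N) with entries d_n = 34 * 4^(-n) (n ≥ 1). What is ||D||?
||D|| = 17/2 (attained at n = 1)

For D diagonal, ||D|| = sup_n |d_n|. The sequence d_n = 34 * 4^(-n) is positive and strictly decreasing (ratio 4^(-1) < 1), so the supremum is d_1 = 34/4 = 17/2. Hence ||D|| = 17/2.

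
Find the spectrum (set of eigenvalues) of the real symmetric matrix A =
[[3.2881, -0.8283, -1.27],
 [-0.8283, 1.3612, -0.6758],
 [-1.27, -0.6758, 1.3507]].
sigma(A) ≈ {0, 2, 4}

A is real symmetric, so its spectrum consists of real eigenvalues. Expanding the characteristic polynomial of the displayed matrix gives
  det(λ I - A) = p(λ) = λ^3 + (-6)λ^2 + (8)λ + (0).
Solving p(λ) = 0 yields eigenvalues ≈ 0, 2, 4. (A is shown rounded to 4 decimals, so these recover the underlying integer eigenvalues to within that precision.)
Verification: the trace of A = 6 equals the sum of eigenvalues 6, and det(A) ≈ -0.0003 matches the eigenvalue product 0.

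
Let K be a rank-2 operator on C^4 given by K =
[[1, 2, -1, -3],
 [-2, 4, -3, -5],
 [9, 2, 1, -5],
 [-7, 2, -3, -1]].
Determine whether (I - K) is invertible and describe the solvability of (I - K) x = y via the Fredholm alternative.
(I - K) is invertible (det(I - K) = -8 ≠ 0), so for every y in C^4 the equation (I - K) x = y has a unique solution.

K has rank 2 and factors as K = U V^T = u1 v1^T + u2 v2^T with u1 = (0, -1, 2, -2), v1 = (3, -2, 2, 2), u2 = (1, 1, 3, -1), v2 = (1, 2, -1, -3) (multiplying out reproduces the displayed K). The nonzero eigenvalues of U V^T coincide with those of the 2 x 2 matrix G = V^T U = [[v1·u1, v1·u2], [v2·u1, v2·u2]] = [[2, 5], [2, 3]], and by the Sylvester determinant identity det(I_4 - U V^T) = det(I_2 - V^T U) = det([[-1, -5], [-2, -2]]) = (-1)(-2) - (-5)(-2) = -8. (Direct check: I - K =
[[0, -2, 1, 3],
 [2, -3, 3, 5],
 [-9, -2, 0, 5],
 [7, -2, 3, 2]]
has determinant -8.) The finite-dimensional Fredholm alternative says: either (I - K) is invertible, or ker(I - K) ≠ {0} and then range(I - K) = ker((I - K)^*)^⊥, with dim ker(I - K) = dim ker((I - K)^*). Since det(I - K) ≠ 0, 1 is not an eigenvalue of K and ker(I - K) = {0}, so we are in the first case: for every y there is a unique x = (I - K)^(-1) y. (Explicitly, by the Woodbury identity, (I - U V^T)^(-1) = I + U (I_2 - G)^(-1) V^T.)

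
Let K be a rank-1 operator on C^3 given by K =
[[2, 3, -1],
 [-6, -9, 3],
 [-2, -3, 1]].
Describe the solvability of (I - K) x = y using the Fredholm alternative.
(I - K) is invertible (det(I - K) = 7 ≠ 0), so for every y in C^3 the equation (I - K) x = y has a unique solution.

K has rank 1, so it is an outer product K = u v^T: every row of K is a multiple of one row vector. Reading off the entries, u = (-1, 3, 1) and v = (-2, -3, 1) (row i of K equals u_i·v^T). A rank-one matrix u v^T satisfies K u = u (v·u) and kills the (2)-dimensional subspace v^⊥, so its characteristic polynomial is lambda^2 (lambda - v·u) with v·u = tr K = -6. Hence the eigenvalues of I - K are 1 (multiplicity 2) and 1 - (-6) = 7, so det(I - K) = 7. (Direct check: I - K =
[[-1, -3, 1],
 [6, 10, -3],
 [2, 3, 0]]
has determinant 7.) The finite-dimensional Fredholm alternative says: either (I - K) is invertible, or ker(I - K) ≠ {0} and then range(I - K) = ker((I - K)^*)^⊥, with dim ker(I - K) = dim ker((I - K)^*). Since det(I - K) ≠ 0, 1 is not an eigenvalue of K and ker(I - K) = {0}, so we are in the first case: for every y there is a unique x = (I - K)^(-1) y. Explicitly, by the Sherman–Morrison formula, (I - u v^T)^(-1) = I + u v^T/(1 - v·u), i.e. (I - K)^(-1) = I + K/(7).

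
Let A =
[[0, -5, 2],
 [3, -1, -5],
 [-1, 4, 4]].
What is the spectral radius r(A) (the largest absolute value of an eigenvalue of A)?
r(A) ≈ 5.5561

The eigenvalues of A are the roots of its characteristic polynomial. With M = A (coefficients from the trace, the sum of principal 2x2 minors, and det A):
  p(λ) = det(λ I - M) = λ^3 - 3λ^2 + 33λ - 57.
No integer candidate from the rational root theorem (±divisors of 57) is a root, so the roots are irrational. The cubic discriminant is Δ = -126252 < 0, so there is one real root and a complex-conjugate pair. p(1) = -26 and p(2) = 5 have opposite signs, so a root lies in (1, 2); Newton's method refines it to λ ≈ 1.8465. Dividing out (λ - (1.8465)) leaves approximately λ^2 - 1.1535λ + 30.87. For λ^2 - 1.1535λ + 30.87 the discriminant is -122.1494. It is negative, so the remaining roots are the complex-conjugate pair λ ≈ 0.5768 ± 5.5261i. Their product equals the constant term, so |λ|^2 ≈ 30.87 and |λ| ≈ 5.5561.
Thus the eigenvalues (to 4 decimals) are 1.8465 (modulus 1.8465); 0.5768 ± 5.5261i (modulus 5.5561). The spectral radius is the largest modulus: r(A) ≈ 5.5561. (Cross-check: r(A) ≤ ||A||_2 ≈ 7.8588; equality holds whenever A is normal, though it can also hold for some non-normal A.)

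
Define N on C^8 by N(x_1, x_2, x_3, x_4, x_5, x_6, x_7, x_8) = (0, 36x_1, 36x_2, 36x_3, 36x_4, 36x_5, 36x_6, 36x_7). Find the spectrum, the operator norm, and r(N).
sigma(N) = {0}; ||N|| = 36; r(N) = 0. (N is nilpotent with N^8 = 0.)

On C^8, N is a strictly lower-triangular matrix with 36 on the subdiagonal and zeros elsewhere, so its characteristic polynomial is lambda^8 and every eigenvalue is 0: sigma(N) = {0}. For the operator norm, N e_i = 36e_{i+1} for i = 1, ..., 7 and N e_8 = 0, so the singular values of N are 36 (with multiplicity 7) and 0; hence ||N|| = 36. The spectral radius r(N) = max|lambda| = 0. Note ||N|| > r(N) — characteristic of non-normal nilpotent operators. Indeed N^8 = 0.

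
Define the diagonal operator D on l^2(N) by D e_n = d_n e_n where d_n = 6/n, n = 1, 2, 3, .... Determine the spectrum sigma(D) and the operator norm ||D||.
sigma(D) = {6/n : n ≥ 1} ∪ {0}; ||D|| = 6

A bounded diagonal operator on l^2 with diagonal entries d_n has spectrum equal to the closure of {d_n : n ≥ 1}: every d_n is an eigenvalue (with eigenvector e_n), so {d_n} ⊂ sigma(D); the spectrum is closed, so its closure is too; and for lambda not in the closure, (D - lambda I) has bounded inverse (the diagonal entries 1/(d_n - lambda) are bounded). For our sequence d_n = 6/n, n = 1, 2, 3, ...:
  - {d_n} = {6/n : n ≥ 1}; the only limit point is 0
  - closure = {6/n : n ≥ 1} ∪ {0}
For the norm: a diagonal operator has ||D|| = sup_n |d_n|. Here d_n = 6/n is positive and decreasing, so sup_n |d_n| = d_1 = 6. So ||D|| = 6.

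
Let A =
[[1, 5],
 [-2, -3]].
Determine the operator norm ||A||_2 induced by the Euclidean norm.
||A||_2 = sqrt((39 + sqrt(1325))/2) ≈ 6.1401 (= sqrt(largest eigenvalue of A^T A))

||A||_2 = sigma_max(A) = sqrt(lambda_max(A^T A)). Form the symmetric matrix M = A^T A =
[[5, 11],
 [11, 34]].
Its characteristic polynomial (trace, determinant of M give the coefficients) is
  p(λ) = det(λ I - M) = λ^2 - 39λ + 49.
For λ^2 - 39λ + 49 the discriminant is 1325. It is nonnegative but not a perfect square, so the roots are real and irrational: λ = (39 ± sqrt(1325))/2 ≈ 37.7003, 1.2997.
So the eigenvalues of A^T A are ≈ 1.2997, 37.7003 (all ≥ 0, as they must be for A^T A). The largest is λ_max = (39 + sqrt(1325))/2 ≈ 37.7003, hence ||A||_2 = sqrt(λ_max) = sqrt((39 + sqrt(1325))/2) ≈ 6.1401.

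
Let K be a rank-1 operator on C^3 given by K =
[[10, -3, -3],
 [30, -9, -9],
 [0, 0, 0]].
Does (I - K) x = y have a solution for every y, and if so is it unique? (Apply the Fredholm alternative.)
(I - K) is singular (det(I - K) = 0, i.e. 1 ∈ sigma(K)). (I - K) x = y is solvable iff y ⊥ ker((I - K)^*) = span{(10, -3, -3)}, i.e. iff 10y_1 - 3y_2 - 3y_3 = 0. When solvable, the solutions are x = y + c·(1, 3, 0), c arbitrary (ker(I - K) = span{(1, 3, 0)}, dimension 1).

K has rank 1, so it is an outer product K = u v^T: every row of K is a multiple of one row vector. Reading off the entries, u = (1, 3, 0) and v = (10, -3, -3) (row i of K equals u_i·v^T). A rank-one matrix u v^T satisfies K u = u (v·u) and kills the (2)-dimensional subspace v^⊥, so its characteristic polynomial is lambda^2 (lambda - v·u) with v·u = tr K = 1. Hence the eigenvalues of I - K are 1 (multiplicity 2) and 1 - (1) = 0, so det(I - K) = 0. (Direct check: I - K =
[[-9, 3, 3],
 [-30, 10, 9],
 [0, 0, 1]]
has determinant 0.) So 1 is an eigenvalue of K and (I - K) is not invertible. The finite-dimensional Fredholm alternative says: either (I - K) is invertible, or ker(I - K) ≠ {0} and then range(I - K) = ker((I - K)^*)^⊥, with dim ker(I - K) = dim ker((I - K)^*). We are in the second case, so we need both kernels. Kernel of I - K: (I - K) u = u - u (v·u) = u - u = 0, so ker(I - K) = span{u} = span{(1, 3, 0)} (it is exactly 1-dimensional because rank(I - K) = 2). Kernel of the adjoint: K is real, so (I - K)^* = I - K^T = I - v u^T, and (I - v u^T) v = v - v (u·v) = 0; hence ker((I - K)^*) = span{v} = span{(10, -3, -3)}. Therefore (I - K) x = y is solvable iff <y, v> = 0, i.e. iff 10y_1 - 3y_2 - 3y_3 = 0. When this holds, K y = u (v·y) = 0, so (I - K) y = y and x = y is a particular solution; the full solution set is the line x = y + c·u = y + c·(1, 3, 0), c ∈ C.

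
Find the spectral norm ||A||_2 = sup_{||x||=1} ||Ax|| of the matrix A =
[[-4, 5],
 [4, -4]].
||A||_2 = sqrt((73 + sqrt(5265))/2) ≈ 8.5311 (= sqrt(largest eigenvalue of A^T A))

||A||_2 = sigma_max(A) = sqrt(lambda_max(A^T A)). Form the symmetric matrix M = A^T A =
[[32, -36],
 [-36, 41]].
Its characteristic polynomial (trace, determinant of M give the coefficients) is
  p(λ) = det(λ I - M) = λ^2 - 73λ + 16.
For λ^2 - 73λ + 16 the discriminant is 5265. It is nonnegative but not a perfect square, so the roots are real and irrational: λ = (73 ± sqrt(5265))/2 ≈ 72.7802, 0.2198.
So the eigenvalues of A^T A are ≈ 0.2198, 72.7802 (all ≥ 0, as they must be for A^T A). The largest is λ_max = (73 + sqrt(5265))/2 ≈ 72.7802, hence ||A||_2 = sqrt(λ_max) = sqrt((73 + sqrt(5265))/2) ≈ 8.5311.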